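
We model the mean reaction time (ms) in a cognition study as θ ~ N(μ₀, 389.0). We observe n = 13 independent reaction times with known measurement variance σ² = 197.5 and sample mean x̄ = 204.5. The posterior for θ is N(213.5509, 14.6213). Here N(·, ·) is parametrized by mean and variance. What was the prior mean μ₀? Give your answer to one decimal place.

μ₀ = 445.3

With known observation variance, the Normal–Normal posterior has precision τ_n = τ₀ + n/σ² and mean μ_n = (τ₀μ₀ + (n/σ²)x̄)/τ_n.
Here τ₀ = 1/389.0 = 0.002571 and τ_data = 13/197.5 = 0.065823, so τ_n = 0.068394.
Rearranging for μ₀: μ₀ = (μ_n·τ_n − τ_data·x̄)/τ₀ = (213.5509·0.068394 − 0.065823·204.5) / 0.002571 = 1.144797/0.002571 ≈ 445.3.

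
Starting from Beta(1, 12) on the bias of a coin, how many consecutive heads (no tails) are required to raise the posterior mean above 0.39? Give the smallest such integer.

After k heads and 0 tails the posterior is Beta(1+k, 12), with mean (1+k)/(1+12+k).
Set (1+k)/(13+k) > 0.39 and solve: k > (0.39·13 − 1)/(1 − 0.39) = 6.672.
The smallest integer exceeding 6.672 is 7.

k = 7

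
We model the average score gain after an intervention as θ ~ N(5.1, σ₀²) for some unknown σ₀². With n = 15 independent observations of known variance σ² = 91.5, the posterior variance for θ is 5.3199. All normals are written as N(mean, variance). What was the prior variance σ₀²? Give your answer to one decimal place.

For the Normal–Normal model with known σ², precisions add: τ_n = τ₀ + n/σ².
So 1/σ₀² = 1/5.3199 − 15/91.5 = 0.187973 − 0.163934 = 0.024039.
Hence σ₀² = 1/0.024039 ≈ 41.6.

σ₀² = 41.6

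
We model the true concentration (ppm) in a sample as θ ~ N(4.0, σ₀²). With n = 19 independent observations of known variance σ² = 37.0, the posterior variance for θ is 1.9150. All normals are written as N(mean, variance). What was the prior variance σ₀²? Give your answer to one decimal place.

Posterior precision equals prior precision plus data precision: 1/σ_n² = 1/σ₀² + n/σ².
So 1/σ₀² = 1/1.9150 − 19/37.0 = 0.522193 − 0.513514 = 0.008679.
Hence σ₀² = 1/0.008679 ≈ 115.2.

σ₀² = 115.2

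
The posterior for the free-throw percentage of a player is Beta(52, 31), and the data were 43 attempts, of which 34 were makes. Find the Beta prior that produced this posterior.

Beta(18, 22)

Under Beta–binomial conjugacy the posterior parameters are (α+s, β+f).
Subtract the data counts: 52−34=18, 31−9=22.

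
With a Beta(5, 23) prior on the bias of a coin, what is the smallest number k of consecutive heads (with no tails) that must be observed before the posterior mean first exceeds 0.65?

k = 38

After k heads and 0 tails the posterior is Beta(5+k, 23), with mean (5+k)/(5+23+k).
Set (5+k)/(28+k) > 0.65 and solve: k > (0.65·28 − 5)/(1 − 0.65) = 37.714.
The smallest integer exceeding 37.714 is 38.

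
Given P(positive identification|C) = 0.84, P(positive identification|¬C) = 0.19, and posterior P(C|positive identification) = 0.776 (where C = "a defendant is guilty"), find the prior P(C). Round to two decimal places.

In odds form, posterior odds = prior odds × likelihood ratio, so prior odds = posterior odds ÷ LR.
Posterior odds = 0.776/(1−0.776) = 3.4643. LR = 0.84/0.19 = 4.4211.
Prior odds = 3.4643/4.4211 = 0.7836, so P(C) = 0.7836/(1+0.7836) ≈ 0.44.

P(C) = 0.44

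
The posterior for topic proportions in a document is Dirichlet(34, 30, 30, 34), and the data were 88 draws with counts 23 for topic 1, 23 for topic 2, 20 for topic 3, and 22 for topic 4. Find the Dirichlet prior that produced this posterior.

For a Dirichlet(α) prior with multinomial counts c, the posterior is Dirichlet(α + c) componentwise.
Subtract each count from the matching posterior parameter: 34−23=11, 30−23=7, 30−20=10, 34−22=12.

Dirichlet(11, 7, 10, 12)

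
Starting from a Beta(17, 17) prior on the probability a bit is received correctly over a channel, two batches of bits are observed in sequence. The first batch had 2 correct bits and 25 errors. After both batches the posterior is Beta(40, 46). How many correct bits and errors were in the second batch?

21 correct bits and 4 errors

Sequential conjugate updates are equivalent to a single update on the pooled data, so total successes = posterior α − prior α and total failures = posterior β − prior β.
Total across both batches: 40−17=23 correct bits, 46−17=29 errors.
Subtract the first batch: 23−2=21 correct bits and 29−25=4 errors.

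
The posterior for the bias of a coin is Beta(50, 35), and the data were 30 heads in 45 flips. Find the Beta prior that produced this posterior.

Beta(20, 20)

A Beta(α, β) prior with s successes and f failures in binomial data gives a Beta(α+s, β+f) posterior.
So α = 50 − 30 = 20 and β = 35 − 15 = 20.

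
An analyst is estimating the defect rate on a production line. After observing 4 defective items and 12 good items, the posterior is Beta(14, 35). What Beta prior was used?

Beta(10, 23)

Under Beta–binomial conjugacy the posterior parameters are (a+s, b+f).
So a = 14 − 4 = 10 and b = 35 − 12 = 23.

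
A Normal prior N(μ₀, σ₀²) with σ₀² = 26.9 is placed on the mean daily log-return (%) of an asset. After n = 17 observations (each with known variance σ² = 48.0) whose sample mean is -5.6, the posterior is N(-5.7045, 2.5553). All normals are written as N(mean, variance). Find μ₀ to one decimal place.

μ₀ = -6.7

With known observation variance, the Normal–Normal posterior has precision τ_n = τ₀ + n/σ² and mean μ_n = (τ₀μ₀ + (n/σ²)x̄)/τ_n.
Here τ₀ = 1/26.9 = 0.037175 and τ_data = 17/48.0 = 0.354167, so τ_n = 0.391342.
Rearranging for μ₀: μ₀ = (μ_n·τ_n − τ_data·x̄)/τ₀ = (-5.7045·0.391342 − 0.354167·-5.6) / 0.037175 = -0.249075/0.037175 ≈ -6.7.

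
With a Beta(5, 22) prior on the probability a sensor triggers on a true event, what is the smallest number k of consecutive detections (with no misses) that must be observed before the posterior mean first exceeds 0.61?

k = 30

After k detections and 0 misses the posterior is Beta(5+k, 22), with mean (5+k)/(5+22+k).
Set (5+k)/(27+k) > 0.61 and solve: k > (0.61·27 − 5)/(1 − 0.61) = 29.410.
The smallest integer exceeding 29.410 is 30.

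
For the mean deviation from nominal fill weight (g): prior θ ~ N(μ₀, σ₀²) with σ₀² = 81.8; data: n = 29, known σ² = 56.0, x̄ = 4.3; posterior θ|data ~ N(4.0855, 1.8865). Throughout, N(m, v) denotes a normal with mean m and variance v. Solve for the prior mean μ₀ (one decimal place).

μ₀ = -5.0

With known observation variance, the Normal–Normal posterior has precision τ_n = τ₀ + n/σ² and mean μ_n = (τ₀μ₀ + (n/σ²)x̄)/τ_n.
Here τ₀ = 1/81.8 = 0.012225 and τ_data = 29/56.0 = 0.517857, so τ_n = 0.530082.
Rearranging for μ₀: μ₀ = (μ_n·τ_n − τ_data·x̄)/τ₀ = (4.0855·0.530082 − 0.517857·4.3) / 0.012225 = -0.061135/0.012225 ≈ -5.0.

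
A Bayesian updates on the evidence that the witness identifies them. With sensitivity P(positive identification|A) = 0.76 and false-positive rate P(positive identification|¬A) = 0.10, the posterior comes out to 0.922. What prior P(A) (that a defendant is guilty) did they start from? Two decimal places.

In odds form, posterior odds = prior odds × likelihood ratio, so prior odds = posterior odds ÷ LR.
Posterior odds = 0.922/(1−0.922) = 11.8205. LR = 0.76/0.10 = 7.6000.
Prior odds = 11.8205/7.6000 = 1.5553, so P(A) = 1.5553/(1+1.5553) ≈ 0.61.

P(A) = 0.61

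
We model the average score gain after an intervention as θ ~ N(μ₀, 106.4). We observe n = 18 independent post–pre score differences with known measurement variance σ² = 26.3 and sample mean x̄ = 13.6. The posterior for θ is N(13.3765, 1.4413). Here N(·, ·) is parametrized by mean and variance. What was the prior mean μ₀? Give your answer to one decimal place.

The posterior mean is a precision-weighted average: μ_n = (τ₀μ₀ + τ_data·x̄)/(τ₀+τ_data), with τ₀=1/σ₀² and τ_data=n/σ².
Here τ₀ = 1/106.4 = 0.009398 and τ_data = 18/26.3 = 0.684411, so τ_n = 0.693809.
Rearranging for μ₀: μ₀ = (μ_n·τ_n − τ_data·x̄)/τ₀ = (13.3765·0.693809 − 0.684411·13.6) / 0.009398 = -0.027254/0.009398 ≈ -2.9.

μ₀ = -2.9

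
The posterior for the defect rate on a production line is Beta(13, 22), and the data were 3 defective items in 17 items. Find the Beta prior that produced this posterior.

Beta(10, 8)

A Beta(a, b) prior with s successes and f failures in binomial data gives a Beta(a+s, b+f) posterior.
So a = 13 − 3 = 10 and b = 22 − 14 = 8.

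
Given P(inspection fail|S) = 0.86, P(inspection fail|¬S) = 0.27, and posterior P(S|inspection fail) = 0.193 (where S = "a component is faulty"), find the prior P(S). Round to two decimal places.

P(S) = 0.07

Bayes' rule in odds form gives O(S|E) = O(S)·[P(E|S)/P(E|¬S)], hence O(S) = O(S|E)/LR.
Posterior odds = 0.193/(1−0.193) = 0.2392. LR = 0.86/0.27 = 3.1852.
Prior odds = 0.2392/3.1852 = 0.0751, so P(S) = 0.0751/(1+0.0751) ≈ 0.07.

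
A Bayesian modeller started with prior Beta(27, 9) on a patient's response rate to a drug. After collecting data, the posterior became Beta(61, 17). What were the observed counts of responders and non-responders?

34 responders and 8 non-responders

A Beta(a, b) prior with s successes and f failures in binomial data gives a Beta(a+s, b+f) posterior.
Match parameters: s=61−27=34, f=17−9=8.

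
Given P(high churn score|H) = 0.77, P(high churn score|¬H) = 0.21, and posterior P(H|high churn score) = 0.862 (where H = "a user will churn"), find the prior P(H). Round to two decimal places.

P(H) = 0.63

In odds form, posterior odds = prior odds × likelihood ratio, so prior odds = posterior odds ÷ LR.
Posterior odds = 0.862/(1−0.862) = 6.2464. LR = 0.77/0.21 = 3.6667.
Prior odds = 6.2464/3.6667 = 1.7035, so P(H) = 1.7035/(1+1.7035) ≈ 0.63.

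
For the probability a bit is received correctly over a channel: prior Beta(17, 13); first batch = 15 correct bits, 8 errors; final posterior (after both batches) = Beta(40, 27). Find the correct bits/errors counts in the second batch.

Because Beta–binomial updating is additive in the counts, the combined data contributed (α_post−α_prior, β_post−β_prior) successes and failures.
Total across both batches: 40−17=23 correct bits, 27−13=14 errors.
Subtract the first batch: 23−15=8 correct bits and 14−8=6 errors.

8 correct bits and 6 errors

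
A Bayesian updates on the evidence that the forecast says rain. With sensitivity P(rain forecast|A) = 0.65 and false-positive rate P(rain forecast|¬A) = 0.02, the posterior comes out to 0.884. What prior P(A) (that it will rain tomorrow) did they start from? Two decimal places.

P(A) = 0.19

Bayes' rule in odds form gives O(A|E) = O(A)·[P(E|A)/P(E|¬A)], hence O(A) = O(A|E)/LR.
Posterior odds = 0.884/(1−0.884) = 7.6207. LR = 0.65/0.02 = 32.5000.
Prior odds = 7.6207/32.5000 = 0.2345, so P(A) = 0.2345/(1+0.2345) ≈ 0.19.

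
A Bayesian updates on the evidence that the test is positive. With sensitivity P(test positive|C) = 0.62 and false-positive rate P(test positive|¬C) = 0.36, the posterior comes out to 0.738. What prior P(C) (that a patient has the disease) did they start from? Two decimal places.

Bayes' rule in odds form gives O(C|E) = O(C)·[P(E|C)/P(E|¬C)], hence O(C) = O(C|E)/LR.
Posterior odds = 0.738/(1−0.738) = 2.8168. LR = 0.62/0.36 = 1.7222.
Prior odds = 2.8168/1.7222 = 1.6356, so P(C) = 1.6356/(1+1.6356) ≈ 0.62.

P(C) = 0.62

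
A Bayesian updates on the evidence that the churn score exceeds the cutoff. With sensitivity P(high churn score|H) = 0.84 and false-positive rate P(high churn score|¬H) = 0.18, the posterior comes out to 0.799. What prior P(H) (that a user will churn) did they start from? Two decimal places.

Bayes' rule in odds form gives O(H|E) = O(H)·[P(E|H)/P(E|¬H)], hence O(H) = O(H|E)/LR.
Posterior odds = 0.799/(1−0.799) = 3.9751. LR = 0.84/0.18 = 4.6667.
Prior odds = 3.9751/4.6667 = 0.8518, so P(H) = 0.8518/(1+0.8518) ≈ 0.46.

P(H) = 0.46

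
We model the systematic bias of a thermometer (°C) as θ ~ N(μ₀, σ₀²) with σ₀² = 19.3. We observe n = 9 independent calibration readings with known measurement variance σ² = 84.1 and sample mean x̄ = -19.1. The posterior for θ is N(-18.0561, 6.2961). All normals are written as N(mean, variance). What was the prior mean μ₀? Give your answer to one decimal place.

With known observation variance, the Normal–Normal posterior has precision τ_n = τ₀ + n/σ² and mean μ_n = (τ₀μ₀ + (n/σ²)x̄)/τ_n.
Here τ₀ = 1/19.3 = 0.051813 and τ_data = 9/84.1 = 0.107015, so τ_n = 0.158828.
Rearranging for μ₀: μ₀ = (μ_n·τ_n − τ_data·x̄)/τ₀ = (-18.0561·0.158828 − 0.107015·-19.1) / 0.051813 = -0.823828/0.051813 ≈ -15.9.

μ₀ = -15.9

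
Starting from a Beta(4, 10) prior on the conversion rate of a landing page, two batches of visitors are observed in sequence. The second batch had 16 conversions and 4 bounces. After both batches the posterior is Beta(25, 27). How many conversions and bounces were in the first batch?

5 conversions and 13 bounces

Because Beta–binomial updating is additive in the counts, the combined data contributed (α_post−α_prior, β_post−β_prior) successes and failures.
Total across both batches: 25−4=21 conversions, 27−10=17 bounces.
Subtract the second batch: 21−16=5 conversions and 17−4=13 bounces.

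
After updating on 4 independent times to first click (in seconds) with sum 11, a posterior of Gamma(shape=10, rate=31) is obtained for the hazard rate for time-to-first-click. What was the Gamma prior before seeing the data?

Gamma(shape=6, rate=20)

Gamma–exponential conjugacy: posterior shape = α + n, posterior rate = β + Σtᵢ.
So α = 10 − 4 = 6 and β = 31 − 11 = 20.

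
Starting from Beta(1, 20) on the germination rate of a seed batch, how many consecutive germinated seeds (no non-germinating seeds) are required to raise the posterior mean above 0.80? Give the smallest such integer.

k = 80

After k germinated seeds and 0 non-germinating seeds the posterior is Beta(1+k, 20), with mean (1+k)/(1+20+k).
Set (1+k)/(21+k) > 0.80 and solve: k > (0.80·21 − 1)/(1 − 0.80) = 79.000.
The smallest integer exceeding 79.000 is 80, and checking k=80: (81)/(101) = 0.8020 > 0.80.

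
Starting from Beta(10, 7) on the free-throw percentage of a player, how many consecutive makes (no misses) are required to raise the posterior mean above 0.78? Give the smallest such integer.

After k makes and 0 misses the posterior is Beta(10+k, 7), with mean (10+k)/(10+7+k).
Set (10+k)/(17+k) > 0.78 and solve: k > (0.78·17 − 10)/(1 − 0.78) = 14.818.
The smallest integer exceeding 14.818 is 15, and checking k=15: (25)/(32) = 0.7812 > 0.78.

k = 15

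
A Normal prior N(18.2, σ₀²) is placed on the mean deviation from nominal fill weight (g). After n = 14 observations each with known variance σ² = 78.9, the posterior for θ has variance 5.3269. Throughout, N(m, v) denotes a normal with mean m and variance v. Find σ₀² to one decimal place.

σ₀² = 97.2

Posterior precision equals prior precision plus data precision: 1/σ_n² = 1/σ₀² + n/σ².
So 1/σ₀² = 1/5.3269 − 14/78.9 = 0.187726 − 0.177440 = 0.010286.
Hence σ₀² = 1/0.010286 ≈ 97.2.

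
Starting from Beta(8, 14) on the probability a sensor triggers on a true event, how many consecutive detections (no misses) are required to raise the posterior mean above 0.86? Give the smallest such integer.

k = 79

After k detections and 0 misses the posterior is Beta(8+k, 14), with mean (8+k)/(8+14+k).
Set (8+k)/(22+k) > 0.86 and solve: k > (0.86·22 − 8)/(1 − 0.86) = 78.000.
The smallest integer exceeding 78.000 is 79, and checking k=79: (87)/(101) = 0.8614 > 0.86.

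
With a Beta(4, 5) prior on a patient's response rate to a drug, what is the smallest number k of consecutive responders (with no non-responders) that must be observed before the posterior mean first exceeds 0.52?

After k responders and 0 non-responders the posterior is Beta(4+k, 5), with mean (4+k)/(4+5+k).
Set (4+k)/(9+k) > 0.52 and solve: k > (0.52·9 − 4)/(1 − 0.52) = 1.417.
The smallest integer exceeding 1.417 is 2.

k = 2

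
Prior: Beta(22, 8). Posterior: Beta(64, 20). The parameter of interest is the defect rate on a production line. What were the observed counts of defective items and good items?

42 defective items and 12 good items

A Beta(α, β) prior with s successes and f failures in binomial data gives a Beta(α+s, β+f) posterior.
So s = 64 − 22 = 42 and f = 20 − 8 = 12.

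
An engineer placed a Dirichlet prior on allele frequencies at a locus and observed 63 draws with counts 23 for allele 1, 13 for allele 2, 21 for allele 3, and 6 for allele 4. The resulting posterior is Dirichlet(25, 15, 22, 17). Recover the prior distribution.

Dirichlet(2, 2, 1, 11)

For a Dirichlet(α) prior with multinomial counts c, the posterior is Dirichlet(α + c) componentwise.
Subtract each count from the matching posterior parameter: 25−23=2, 15−13=2, 22−21=1, 17−6=11.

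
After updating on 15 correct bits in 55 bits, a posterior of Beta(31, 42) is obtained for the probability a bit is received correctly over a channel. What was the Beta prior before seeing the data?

Beta(16, 2)

Under Beta–binomial conjugacy the posterior parameters are (α+s, β+f).
So α = 31 − 15 = 16 and β = 42 − 40 = 2.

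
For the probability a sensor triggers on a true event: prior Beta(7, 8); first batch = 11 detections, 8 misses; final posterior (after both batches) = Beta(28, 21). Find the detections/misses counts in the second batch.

Because Beta–binomial updating is additive in the counts, the combined data contributed (α_post−α_prior, β_post−β_prior) successes and failures.
Total across both batches: 28−7=21 detections, 21−8=13 misses.
Subtract the first batch: 21−11=10 detections and 13−8=5 misses.

10 detections and 5 misses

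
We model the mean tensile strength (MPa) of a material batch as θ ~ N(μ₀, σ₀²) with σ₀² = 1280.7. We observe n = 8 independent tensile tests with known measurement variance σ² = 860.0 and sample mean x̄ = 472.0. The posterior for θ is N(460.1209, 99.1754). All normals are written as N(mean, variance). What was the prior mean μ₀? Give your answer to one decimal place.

With known observation variance, the Normal–Normal posterior has precision τ_n = τ₀ + n/σ² and mean μ_n = (τ₀μ₀ + (n/σ²)x̄)/τ_n.
Here τ₀ = 1/1280.7 = 0.000781 and τ_data = 8/860.0 = 0.009302, so τ_n = 0.010083.
Rearranging for μ₀: μ₀ = (μ_n·τ_n − τ_data·x̄)/τ₀ = (460.1209·0.010083 − 0.009302·472.0) / 0.000781 = 0.248855/0.000781 ≈ 318.6.

μ₀ = 318.6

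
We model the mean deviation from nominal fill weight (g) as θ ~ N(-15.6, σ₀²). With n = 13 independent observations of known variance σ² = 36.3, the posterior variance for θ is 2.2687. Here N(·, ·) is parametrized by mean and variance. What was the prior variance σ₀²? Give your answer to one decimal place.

For the Normal–Normal model with known σ², precisions add: τ_n = τ₀ + n/σ².
So 1/σ₀² = 1/2.2687 − 13/36.3 = 0.440781 − 0.358127 = 0.082654.
Hence σ₀² = 1/0.082654 ≈ 12.1.

σ₀² = 12.1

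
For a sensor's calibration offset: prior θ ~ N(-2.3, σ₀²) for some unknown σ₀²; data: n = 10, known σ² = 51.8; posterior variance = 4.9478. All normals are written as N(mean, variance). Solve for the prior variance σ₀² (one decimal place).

σ₀² = 110.4

Posterior precision equals prior precision plus data precision: 1/σ_n² = 1/σ₀² + n/σ².
So 1/σ₀² = 1/4.9478 − 10/51.8 = 0.202110 − 0.193050 = 0.009060.
Hence σ₀² = 1/0.009060 ≈ 110.4.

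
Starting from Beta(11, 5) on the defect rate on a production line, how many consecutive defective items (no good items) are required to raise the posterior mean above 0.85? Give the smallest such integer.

After k defective items and 0 good items the posterior is Beta(11+k, 5), with mean (11+k)/(11+5+k).
Set (11+k)/(16+k) > 0.85 and solve: k > (0.85·16 − 11)/(1 − 0.85) = 17.333.
The smallest integer exceeding 17.333 is 18.

k = 18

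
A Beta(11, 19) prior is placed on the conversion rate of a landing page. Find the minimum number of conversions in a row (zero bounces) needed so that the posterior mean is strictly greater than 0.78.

k = 57

After k conversions and 0 bounces the posterior is Beta(11+k, 19), with mean (11+k)/(11+19+k).
Set (11+k)/(30+k) > 0.78 and solve: k > (0.78·30 − 11)/(1 − 0.78) = 56.364.
The smallest integer exceeding 56.364 is 57.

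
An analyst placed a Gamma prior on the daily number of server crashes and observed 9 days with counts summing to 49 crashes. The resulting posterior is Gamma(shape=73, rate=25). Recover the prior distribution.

Gamma–Poisson conjugacy: posterior shape = α + Σxᵢ, posterior rate = β + n.
So α = 73 − 49 = 24 and β = 25 − 9 = 16.

Gamma(shape=24, rate=16)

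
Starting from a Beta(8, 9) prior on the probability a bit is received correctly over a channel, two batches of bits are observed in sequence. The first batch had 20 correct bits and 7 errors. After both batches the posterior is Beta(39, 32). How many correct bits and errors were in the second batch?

11 correct bits and 16 errors

Sequential conjugate updates are equivalent to a single update on the pooled data, so total successes = posterior α − prior α and total failures = posterior β − prior β.
Total across both batches: 39−8=31 correct bits, 32−9=23 errors.
Subtract the first batch: 31−20=11 correct bits and 23−7=16 errors.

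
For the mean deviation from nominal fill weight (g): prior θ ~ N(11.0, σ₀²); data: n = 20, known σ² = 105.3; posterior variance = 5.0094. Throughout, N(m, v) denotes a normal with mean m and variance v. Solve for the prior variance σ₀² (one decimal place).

Posterior precision equals prior precision plus data precision: 1/σ_n² = 1/σ₀² + n/σ².
So 1/σ₀² = 1/5.0094 − 20/105.3 = 0.199625 − 0.189934 = 0.009691.
Hence σ₀² = 1/0.009691 ≈ 103.2.

σ₀² = 103.2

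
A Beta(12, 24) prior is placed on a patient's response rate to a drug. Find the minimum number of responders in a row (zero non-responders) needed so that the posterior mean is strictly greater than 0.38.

After k responders and 0 non-responders the posterior is Beta(12+k, 24), with mean (12+k)/(12+24+k).
Set (12+k)/(36+k) > 0.38 and solve: k > (0.38·36 − 12)/(1 − 0.38) = 2.710.
The smallest integer exceeding 2.710 is 3.

k = 3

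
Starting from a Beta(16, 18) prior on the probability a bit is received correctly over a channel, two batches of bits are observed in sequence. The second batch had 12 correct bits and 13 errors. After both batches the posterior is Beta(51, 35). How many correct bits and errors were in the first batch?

Because Beta–binomial updating is additive in the counts, the combined data contributed (α_post−α_prior, β_post−β_prior) successes and failures.
Total across both batches: 51−16=35 correct bits, 35−18=17 errors.
Subtract the second batch: 35−12=23 correct bits and 17−13=4 errors.

23 correct bits and 4 errors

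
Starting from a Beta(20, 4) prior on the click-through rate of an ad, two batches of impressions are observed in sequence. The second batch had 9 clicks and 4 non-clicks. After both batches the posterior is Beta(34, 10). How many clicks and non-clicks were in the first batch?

5 clicks and 2 non-clicks

Because Beta–binomial updating is additive in the counts, the combined data contributed (α_post−α_prior, β_post−β_prior) successes and failures.
Total across both batches: 34−20=14 clicks, 10−4=6 non-clicks.
Subtract the second batch: 14−9=5 clicks and 6−4=2 non-clicks.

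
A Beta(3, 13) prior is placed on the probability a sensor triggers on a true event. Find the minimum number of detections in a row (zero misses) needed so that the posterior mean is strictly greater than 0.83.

k = 61

After k detections and 0 misses the posterior is Beta(3+k, 13), with mean (3+k)/(3+13+k).
Set (3+k)/(16+k) > 0.83 and solve: k > (0.83·16 − 3)/(1 − 0.83) = 60.471.
The smallest integer exceeding 60.471 is 61, and checking k=61: (64)/(77) = 0.8312 > 0.83.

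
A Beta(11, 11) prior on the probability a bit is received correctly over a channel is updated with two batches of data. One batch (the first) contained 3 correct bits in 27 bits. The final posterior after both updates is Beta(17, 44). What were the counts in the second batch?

Because Beta–binomial updating is additive in the counts, the combined data contributed (α_post−α_prior, β_post−β_prior) successes and failures.
Total across both batches: 17−11=6 correct bits, 44−11=33 errors.
Subtract the first batch: 6−3=3 correct bits and 33−24=9 errors.

3 correct bits and 9 errors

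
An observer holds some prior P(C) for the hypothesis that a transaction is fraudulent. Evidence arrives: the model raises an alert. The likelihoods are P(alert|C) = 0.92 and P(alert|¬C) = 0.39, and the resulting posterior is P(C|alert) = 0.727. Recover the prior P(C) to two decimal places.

P(C) = 0.53

Bayes' rule in odds form gives O(C|E) = O(C)·[P(E|C)/P(E|¬C)], hence O(C) = O(C|E)/LR.
Posterior odds = 0.727/(1−0.727) = 2.6630. LR = 0.92/0.39 = 2.3590.
Prior odds = 2.6630/2.3590 = 1.1289, so P(C) = 1.1289/(1+1.1289) ≈ 0.53.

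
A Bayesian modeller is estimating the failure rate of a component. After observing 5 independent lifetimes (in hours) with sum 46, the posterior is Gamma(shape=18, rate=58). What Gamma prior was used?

Gamma(shape=13, rate=12)

Gamma–exponential conjugacy: posterior shape = α + n, posterior rate = β + Σtᵢ.
So α = 18 − 5 = 13 and β = 58 − 46 = 12.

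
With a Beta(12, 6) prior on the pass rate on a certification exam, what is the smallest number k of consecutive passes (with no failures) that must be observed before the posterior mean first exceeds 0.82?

After k passes and 0 failures the posterior is Beta(12+k, 6), with mean (12+k)/(12+6+k).
Set (12+k)/(18+k) > 0.82 and solve: k > (0.82·18 − 12)/(1 − 0.82) = 15.333.
The smallest integer exceeding 15.333 is 16, and checking k=16: (28)/(34) = 0.8235 > 0.82.

k = 16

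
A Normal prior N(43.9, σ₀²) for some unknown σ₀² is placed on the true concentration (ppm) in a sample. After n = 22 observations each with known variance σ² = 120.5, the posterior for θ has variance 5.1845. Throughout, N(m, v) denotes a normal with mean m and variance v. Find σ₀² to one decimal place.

For the Normal–Normal model with known σ², precisions add: τ_n = τ₀ + n/σ².
So 1/σ₀² = 1/5.1845 − 22/120.5 = 0.192883 − 0.182573 = 0.010310.
Hence σ₀² = 1/0.010310 ≈ 97.0.

σ₀² = 97.0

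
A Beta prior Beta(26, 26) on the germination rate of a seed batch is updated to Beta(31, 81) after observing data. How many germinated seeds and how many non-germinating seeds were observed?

5 germinated seeds and 55 non-germinating seeds

Beta is conjugate to the binomial likelihood: posterior = Beta(α+s, β+f).
Match parameters: s=31−26=5, f=81−26=55.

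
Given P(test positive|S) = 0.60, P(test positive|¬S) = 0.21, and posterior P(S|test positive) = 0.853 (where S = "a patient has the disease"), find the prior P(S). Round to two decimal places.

In odds form, posterior odds = prior odds × likelihood ratio, so prior odds = posterior odds ÷ LR.
Posterior odds = 0.853/(1−0.853) = 5.8027. LR = 0.60/0.21 = 2.8571.
Prior odds = 5.8027/2.8571 = 2.0310, so P(S) = 2.0310/(1+2.0310) ≈ 0.67.

P(S) = 0.67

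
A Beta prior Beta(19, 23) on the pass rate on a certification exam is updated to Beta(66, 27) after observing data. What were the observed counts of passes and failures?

Beta is conjugate to the binomial likelihood: posterior = Beta(a+s, b+f).
So s = 66 − 19 = 47 and f = 27 − 23 = 4.

47 passes and 4 failures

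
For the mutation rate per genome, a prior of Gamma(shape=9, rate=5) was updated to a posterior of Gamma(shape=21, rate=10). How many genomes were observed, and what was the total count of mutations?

Gamma–Poisson conjugacy: posterior shape = α + Σxᵢ, posterior rate = β + n.
Matching: Σxᵢ = 21 − 9 = 12 and n = 10 − 5 = 5.

n = 5 genomes with total 12 mutations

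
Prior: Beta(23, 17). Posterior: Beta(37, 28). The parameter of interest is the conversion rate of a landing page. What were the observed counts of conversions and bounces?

A Beta(α, β) prior with s successes and f failures in binomial data gives a Beta(α+s, β+f) posterior.
Match parameters: s=37−23=14, f=28−17=11.

14 conversions and 11 bounces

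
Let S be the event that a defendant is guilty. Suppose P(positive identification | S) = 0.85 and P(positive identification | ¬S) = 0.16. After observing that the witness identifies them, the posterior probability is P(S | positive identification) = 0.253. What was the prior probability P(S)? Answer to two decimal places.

In odds form, posterior odds = prior odds × likelihood ratio, so prior odds = posterior odds ÷ LR.
Posterior odds = 0.253/(1−0.253) = 0.3387. LR = 0.85/0.16 = 5.3125.
Prior odds = 0.3387/5.3125 = 0.0638, so P(S) = 0.0638/(1+0.0638) ≈ 0.06.

P(S) = 0.06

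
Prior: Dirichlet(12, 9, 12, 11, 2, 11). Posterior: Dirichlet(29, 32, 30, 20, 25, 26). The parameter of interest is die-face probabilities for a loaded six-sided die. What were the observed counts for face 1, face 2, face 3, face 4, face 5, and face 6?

counts (17, 23, 18, 9, 23, 15)

For a Dirichlet(α) prior with multinomial counts c, the posterior is Dirichlet(α + c) componentwise.
Counts are posterior − prior componentwise: 29−12=17, 32−9=23, 30−12=18, 20−11=9, 25−2=23, 26−11=15.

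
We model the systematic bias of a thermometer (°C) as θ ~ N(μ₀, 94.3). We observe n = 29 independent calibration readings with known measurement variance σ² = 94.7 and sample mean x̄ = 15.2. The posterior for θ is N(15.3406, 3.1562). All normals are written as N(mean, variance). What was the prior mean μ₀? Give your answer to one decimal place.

μ₀ = 19.4

The posterior mean is a precision-weighted average: μ_n = (τ₀μ₀ + τ_data·x̄)/(τ₀+τ_data), with τ₀=1/σ₀² and τ_data=n/σ².
Here τ₀ = 1/94.3 = 0.010604 and τ_data = 29/94.7 = 0.306230, so τ_n = 0.316834.
Rearranging for μ₀: μ₀ = (μ_n·τ_n − τ_data·x̄)/τ₀ = (15.3406·0.316834 − 0.306230·15.2) / 0.010604 = 0.205728/0.010604 ≈ 19.4.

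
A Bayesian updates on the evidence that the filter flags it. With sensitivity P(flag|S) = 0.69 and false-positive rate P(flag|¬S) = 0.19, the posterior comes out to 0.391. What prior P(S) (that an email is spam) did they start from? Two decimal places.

In odds form, posterior odds = prior odds × likelihood ratio, so prior odds = posterior odds ÷ LR.
Posterior odds = 0.391/(1−0.391) = 0.6420. LR = 0.69/0.19 = 3.6316.
Prior odds = 0.6420/3.6316 = 0.1768, so P(S) = 0.1768/(1+0.1768) ≈ 0.15.

P(S) = 0.15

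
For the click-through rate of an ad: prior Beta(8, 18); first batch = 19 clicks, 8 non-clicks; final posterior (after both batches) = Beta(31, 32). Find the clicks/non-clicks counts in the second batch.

4 clicks and 6 non-clicks

Because Beta–binomial updating is additive in the counts, the combined data contributed (α_post−α_prior, β_post−β_prior) successes and failures.
Total across both batches: 31−8=23 clicks, 32−18=14 non-clicks.
Subtract the first batch: 23−19=4 clicks and 14−8=6 non-clicks.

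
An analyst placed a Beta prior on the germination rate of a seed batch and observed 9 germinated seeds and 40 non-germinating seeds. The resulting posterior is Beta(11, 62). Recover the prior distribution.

Beta(2, 22)

A Beta(a, b) prior with s successes and f failures in binomial data gives a Beta(a+s, b+f) posterior.
So a = 11 − 9 = 2 and b = 62 − 40 = 22.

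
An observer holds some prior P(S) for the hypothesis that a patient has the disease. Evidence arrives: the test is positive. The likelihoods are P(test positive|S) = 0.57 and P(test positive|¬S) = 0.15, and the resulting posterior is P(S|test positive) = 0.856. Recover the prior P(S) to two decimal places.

Bayes' rule in odds form gives O(S|E) = O(S)·[P(E|S)/P(E|¬S)], hence O(S) = O(S|E)/LR.
Posterior odds = 0.856/(1−0.856) = 5.9444. LR = 0.57/0.15 = 3.8000.
Prior odds = 5.9444/3.8000 = 1.5643, so P(S) = 1.5643/(1+1.5643) ≈ 0.61.

P(S) = 0.61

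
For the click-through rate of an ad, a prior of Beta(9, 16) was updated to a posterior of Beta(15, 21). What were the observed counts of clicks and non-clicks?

6 clicks and 5 non-clicks

Under Beta–binomial conjugacy the posterior parameters are (a+s, b+f).
Match parameters: s=15−9=6, f=21−16=5.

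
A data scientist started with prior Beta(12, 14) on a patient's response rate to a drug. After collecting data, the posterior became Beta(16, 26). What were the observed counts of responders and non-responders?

4 responders and 12 non-responders

A Beta(α, β) prior with s successes and f failures in binomial data gives a Beta(α+s, β+f) posterior.
Match parameters: s=16−12=4, f=26−14=12.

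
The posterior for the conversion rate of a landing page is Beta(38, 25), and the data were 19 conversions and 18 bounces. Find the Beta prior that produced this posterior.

Under Beta–binomial conjugacy the posterior parameters are (α+s, β+f).
Subtract the data counts: 38−19=19, 25−18=7.

Beta(19, 7)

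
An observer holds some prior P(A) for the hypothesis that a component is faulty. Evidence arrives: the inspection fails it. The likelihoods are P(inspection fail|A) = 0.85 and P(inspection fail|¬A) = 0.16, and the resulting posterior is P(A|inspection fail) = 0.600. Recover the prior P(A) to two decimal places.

Bayes' rule in odds form gives O(A|E) = O(A)·[P(E|A)/P(E|¬A)], hence O(A) = O(A|E)/LR.
Posterior odds = 0.600/(1−0.600) = 1.5000. LR = 0.85/0.16 = 5.3125.
Prior odds = 1.5000/5.3125 = 0.2824, so P(A) = 0.2824/(1+0.2824) ≈ 0.22.

P(A) = 0.22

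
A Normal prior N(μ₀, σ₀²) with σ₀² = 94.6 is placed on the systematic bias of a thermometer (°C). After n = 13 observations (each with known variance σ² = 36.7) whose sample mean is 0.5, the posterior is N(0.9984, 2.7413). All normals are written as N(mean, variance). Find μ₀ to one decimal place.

With known observation variance, the Normal–Normal posterior has precision τ_n = τ₀ + n/σ² and mean μ_n = (τ₀μ₀ + (n/σ²)x̄)/τ_n.
Here τ₀ = 1/94.6 = 0.010571 and τ_data = 13/36.7 = 0.354223, so τ_n = 0.364794.
Rearranging for μ₀: μ₀ = (μ_n·τ_n − τ_data·x̄)/τ₀ = (0.9984·0.364794 − 0.354223·0.5) / 0.010571 = 0.187099/0.010571 ≈ 17.7.

μ₀ = 17.7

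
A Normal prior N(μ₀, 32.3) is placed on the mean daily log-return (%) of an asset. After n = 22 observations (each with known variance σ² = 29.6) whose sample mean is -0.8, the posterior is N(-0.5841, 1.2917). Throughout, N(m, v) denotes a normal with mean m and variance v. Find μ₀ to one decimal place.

μ₀ = 4.6

With known observation variance, the Normal–Normal posterior has precision τ_n = τ₀ + n/σ² and mean μ_n = (τ₀μ₀ + (n/σ²)x̄)/τ_n.
Here τ₀ = 1/32.3 = 0.030960 and τ_data = 22/29.6 = 0.743243, so τ_n = 0.774203.
Rearranging for μ₀: μ₀ = (μ_n·τ_n − τ_data·x̄)/τ₀ = (-0.5841·0.774203 − 0.743243·-0.8) / 0.030960 = 0.142382/0.030960 ≈ 4.6.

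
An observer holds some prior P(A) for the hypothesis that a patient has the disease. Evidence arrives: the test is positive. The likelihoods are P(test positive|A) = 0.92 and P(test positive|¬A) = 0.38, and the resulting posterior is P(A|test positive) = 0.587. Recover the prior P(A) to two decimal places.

P(A) = 0.37

In odds form, posterior odds = prior odds × likelihood ratio, so prior odds = posterior odds ÷ LR.
Posterior odds = 0.587/(1−0.587) = 1.4213. LR = 0.92/0.38 = 2.4211.
Prior odds = 1.4213/2.4211 = 0.5870, so P(A) = 0.5870/(1+0.5870) ≈ 0.37.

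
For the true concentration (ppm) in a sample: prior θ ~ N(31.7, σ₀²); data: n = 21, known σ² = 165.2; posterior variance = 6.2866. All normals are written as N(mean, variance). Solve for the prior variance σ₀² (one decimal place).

Posterior precision equals prior precision plus data precision: 1/σ_n² = 1/σ₀² + n/σ².
So 1/σ₀² = 1/6.2866 − 21/165.2 = 0.159068 − 0.127119 = 0.031949.
Hence σ₀² = 1/0.031949 ≈ 31.3.

σ₀² = 31.3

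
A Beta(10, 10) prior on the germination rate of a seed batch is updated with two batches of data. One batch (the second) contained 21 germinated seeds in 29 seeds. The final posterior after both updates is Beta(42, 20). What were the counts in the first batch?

11 germinated seeds and 2 non-germinating seeds

Because Beta–binomial updating is additive in the counts, the combined data contributed (α_post−α_prior, β_post−β_prior) successes and failures.
Total across both batches: 42−10=32 germinated seeds, 20−10=10 non-germinating seeds.
Subtract the second batch: 32−21=11 germinated seeds and 10−8=2 non-germinating seeds.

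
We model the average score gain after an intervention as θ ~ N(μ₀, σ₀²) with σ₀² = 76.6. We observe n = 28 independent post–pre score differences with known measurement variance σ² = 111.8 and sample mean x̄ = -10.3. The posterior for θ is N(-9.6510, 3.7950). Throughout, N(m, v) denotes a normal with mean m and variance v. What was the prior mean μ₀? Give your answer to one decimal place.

μ₀ = 2.8

The posterior mean is a precision-weighted average: μ_n = (τ₀μ₀ + τ_data·x̄)/(τ₀+τ_data), with τ₀=1/σ₀² and τ_data=n/σ².
Here τ₀ = 1/76.6 = 0.013055 and τ_data = 28/111.8 = 0.250447, so τ_n = 0.263502.
Rearranging for μ₀: μ₀ = (μ_n·τ_n − τ_data·x̄)/τ₀ = (-9.6510·0.263502 − 0.250447·-10.3) / 0.013055 = 0.036546/0.013055 ≈ 2.8.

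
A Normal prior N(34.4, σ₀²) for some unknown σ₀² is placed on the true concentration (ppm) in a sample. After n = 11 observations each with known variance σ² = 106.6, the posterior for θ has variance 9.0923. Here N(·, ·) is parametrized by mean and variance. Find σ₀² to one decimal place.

Posterior precision equals prior precision plus data precision: 1/σ_n² = 1/σ₀² + n/σ².
So 1/σ₀² = 1/9.0923 − 11/106.6 = 0.109983 − 0.103189 = 0.006794.
Hence σ₀² = 1/0.006794 ≈ 147.2.

σ₀² = 147.2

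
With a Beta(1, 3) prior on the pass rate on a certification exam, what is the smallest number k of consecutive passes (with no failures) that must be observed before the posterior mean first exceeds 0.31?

After k passes and 0 failures the posterior is Beta(1+k, 3), with mean (1+k)/(1+3+k).
Set (1+k)/(4+k) > 0.31 and solve: k > (0.31·4 − 1)/(1 − 0.31) = 0.348.
The smallest integer exceeding 0.348 is 1, and checking k=1: (2)/(5) = 0.4000 > 0.31.

k = 1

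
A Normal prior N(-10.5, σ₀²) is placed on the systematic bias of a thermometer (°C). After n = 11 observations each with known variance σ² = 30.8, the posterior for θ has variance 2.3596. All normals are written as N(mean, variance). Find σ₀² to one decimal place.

Posterior precision equals prior precision plus data precision: 1/σ_n² = 1/σ₀² + n/σ².
So 1/σ₀² = 1/2.3596 − 11/30.8 = 0.423801 − 0.357143 = 0.066658.
Hence σ₀² = 1/0.066658 ≈ 15.0.

σ₀² = 15.0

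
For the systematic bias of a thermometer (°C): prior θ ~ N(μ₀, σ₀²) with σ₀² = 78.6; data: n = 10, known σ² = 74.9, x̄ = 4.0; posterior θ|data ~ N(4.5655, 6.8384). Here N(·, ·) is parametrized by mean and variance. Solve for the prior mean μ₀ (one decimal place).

The posterior mean is a precision-weighted average: μ_n = (τ₀μ₀ + τ_data·x̄)/(τ₀+τ_data), with τ₀=1/σ₀² and τ_data=n/σ².
Here τ₀ = 1/78.6 = 0.012723 and τ_data = 10/74.9 = 0.133511, so τ_n = 0.146234.
Rearranging for μ₀: μ₀ = (μ_n·τ_n − τ_data·x̄)/τ₀ = (4.5655·0.146234 − 0.133511·4.0) / 0.012723 = 0.133587/0.012723 ≈ 10.5.

μ₀ = 10.5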